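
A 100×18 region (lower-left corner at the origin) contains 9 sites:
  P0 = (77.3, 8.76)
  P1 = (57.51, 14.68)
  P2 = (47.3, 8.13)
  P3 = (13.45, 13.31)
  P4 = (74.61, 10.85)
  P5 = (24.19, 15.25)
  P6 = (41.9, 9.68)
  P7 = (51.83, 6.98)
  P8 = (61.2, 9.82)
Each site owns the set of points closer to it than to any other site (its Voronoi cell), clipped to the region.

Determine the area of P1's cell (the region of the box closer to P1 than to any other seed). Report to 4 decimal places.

1. box [0,100]×[0,18]: [(0, 0) (100, 0) (100, 18) (0, 18)]
2. ⊥bis P1·P0 via (67.405,11.72): [(0, 0) (63.8991, 0) (69.2836, 18) (0, 18)]  |A|=1198.6441
3. ⊥bis P1·P2 via (52.405,11.405): [(59.7216, 0) (63.8991, 0) (69.2836, 18) (48.1741, 18)]  |A|=227.5823
4. ⊥bis P1·P3 via (35.48,13.995): [(59.7216, 0) (63.8991, 0) (69.2836, 18) (48.1741, 18)]  |A|=227.5823
5. ⊥bis P1·P4 via (66.06,12.765): [(59.7216, 0) (63.2009, 0) (67.2325, 18) (48.1741, 18)]  |A|=202.8394
6. ⊥bis P1·P5 via (40.85,14.965): [(59.7216, 0) (63.2009, 0) (67.2325, 18) (48.1741, 18)]  |A|=202.8394
7. ⊥bis P1·P6 via (49.705,12.18): [(59.7216, 0) (63.2009, 0) (67.2325, 18) (48.1741, 18)]  |A|=202.8394
8. ⊥bis P1·P7 via (54.67,10.83): [(51.0705, 13.4852) (64.073, 3.8937) (67.2325, 18) (48.1741, 18)]  |A|=149.883
9. ⊥bis P1·P8 via (59.355,12.25): [(51.0705, 13.4852) (56.0977, 9.7769) (66.9282, 18) (48.1741, 18)]  |A|=83.0866
10. canonical 4-gon: [(51.0705, 13.4852) (56.0977, 9.7769) (66.9282, 18) (48.1741, 18)]
11. shoelace: 83.0866

Area of P1's cell: 83.0866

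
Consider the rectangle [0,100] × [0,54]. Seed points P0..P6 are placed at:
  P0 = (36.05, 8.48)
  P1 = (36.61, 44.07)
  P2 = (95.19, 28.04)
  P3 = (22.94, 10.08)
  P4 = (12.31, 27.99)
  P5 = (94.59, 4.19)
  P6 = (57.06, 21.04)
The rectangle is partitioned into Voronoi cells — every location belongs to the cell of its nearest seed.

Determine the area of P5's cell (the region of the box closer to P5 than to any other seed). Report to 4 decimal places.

Area of P5's cell: 426.0326

1. box [0,100]×[0,54]: [(0, 0) (100, 0) (100, 54) (0, 54)]
2. ⊥bis P5·P0 via (65.32,6.335): [(64.8558, 0) (100, 0) (100, 54) (68.813, 54)]  |A|=1790.9425
3. ⊥bis P5·P1 via (65.6,24.13): [(66.7462, 25.7964) (64.8558, 0) (100, 0) (100, 54) (86.1453, 54)]  |A|=1546.5268
4. ⊥bis P5·P2 via (94.89,16.115): [(66.0898, 16.8395) (64.8558, 0) (100, 0) (100, 15.9864)]  |A|=566.9581
5. ⊥bis P5·P3 via (58.765,7.135): [(66.0898, 16.8395) (64.8558, 0) (100, 0) (100, 15.9864)]  |A|=566.9581
6. ⊥bis P5·P4 via (53.45,16.09): [(66.0898, 16.8395) (64.8558, 0) (100, 0) (100, 15.9864)]  |A|=566.9581
7. ⊥bis P5·P6 via (75.825,12.615): [(77.5918, 16.5502) (70.1612, 0) (100, 0) (100, 15.9864)]  |A|=426.0326
8. canonical 4-gon: [(77.5918, 16.5502) (70.1612, 0) (100, 0) (100, 15.9864)]
9. shoelace: 426.0326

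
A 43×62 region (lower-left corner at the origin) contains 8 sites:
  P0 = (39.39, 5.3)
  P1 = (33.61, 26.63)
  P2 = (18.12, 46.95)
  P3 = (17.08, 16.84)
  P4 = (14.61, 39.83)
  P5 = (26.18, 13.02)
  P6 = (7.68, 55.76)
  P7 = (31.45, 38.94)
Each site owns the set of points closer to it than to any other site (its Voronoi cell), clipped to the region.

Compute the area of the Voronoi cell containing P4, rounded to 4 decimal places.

1. box [0,43]×[0,62]: [(0, 0) (43, 0) (43, 62) (0, 62)]
2. ⊥bis P4·P0 via (27,22.565): [(0, 3.1888) (43, 34.0472) (43, 62) (0, 62)]  |A|=1865.4261
3. ⊥bis P4·P1 via (24.11,33.23): [(0, 3.1888) (6.4601, 7.8248) (43, 60.4202) (43, 62) (0, 62)]  |A|=1383.5929
4. ⊥bis P4·P2 via (16.365,43.39): [(0, 51.4576) (0, 3.1888) (6.4601, 7.8248) (27.3919, 37.954)]  |A|=709.8856
5. ⊥bis P4·P3 via (15.845,28.335): [(0, 51.4576) (0, 26.6326) (21.1016, 28.8998) (27.3919, 37.954)]  |A|=428.4002
6. ⊥bis P4·P5 via (20.395,26.425): [(0, 51.4576) (0, 26.6326) (21.1016, 28.8998) (27.3919, 37.954)]  |A|=428.4002
7. ⊥bis P4·P6 via (11.145,47.795): [(9.1712, 46.9364) (0, 42.9466) (0, 26.6326) (21.1016, 28.8998) (27.3919, 37.954)]  |A|=389.3721
8. ⊥bis P4·P7 via (23.03,39.385): [(23.0671, 40.086) (9.1712, 46.9364) (0, 42.9466) (0, 26.6326) (21.1016, 28.8998) (22.589, 31.0407)]  |A|=369.3025
9. canonical 6-gon: [(23.0671, 40.086) (9.1712, 46.9364) (0, 42.9466) (0, 26.6326) (21.1016, 28.8998) (22.589, 31.0407)]
10. shoelace: 369.3025

Area of P4's cell: 369.3025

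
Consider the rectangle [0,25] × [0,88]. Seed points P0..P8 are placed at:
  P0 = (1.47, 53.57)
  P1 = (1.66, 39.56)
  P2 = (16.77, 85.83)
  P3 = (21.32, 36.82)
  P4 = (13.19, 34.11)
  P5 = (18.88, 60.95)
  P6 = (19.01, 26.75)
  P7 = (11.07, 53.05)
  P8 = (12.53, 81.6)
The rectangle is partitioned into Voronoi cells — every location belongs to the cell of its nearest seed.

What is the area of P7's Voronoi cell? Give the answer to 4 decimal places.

Area of P7's cell: 196.5526

1. box [0,25]×[0,88]: [(0, 0) (25, 0) (25, 88) (0, 88)]
2. ⊥bis P7·P0 via (6.27,53.31): [(3.3824, 0) (25, 0) (25, 88) (8.149, 88)]  |A|=1692.6177
3. ⊥bis P7·P1 via (6.365,46.305): [(5.9078, 46.6239) (25, 33.3061) (25, 88) (8.149, 88)]  |A|=870.7261
4. ⊥bis P7·P2 via (13.92,69.44): [(7.2069, 70.6073) (5.9078, 46.6239) (25, 33.3061) (25, 67.5133)]  |A|=541.9241
5. ⊥bis P7·P3 via (16.195,44.935): [(7.2069, 70.6073) (5.9078, 46.6239) (12.0667, 42.3278) (25, 50.4958) (25, 67.5133)]  |A|=430.7643
6. ⊥bis P7·P4 via (12.13,43.58): [(7.2069, 70.6073) (5.9078, 46.6239) (10.5285, 43.4007) (14.463, 43.8411) (25, 50.4958) (25, 67.5133)]  |A|=428.3148
7. ⊥bis P7·P5 via (14.975,57): [(6.9022, 64.9809) (5.9078, 46.6239) (10.5285, 43.4007) (14.463, 43.8411) (22.8974, 49.1679)]  |A|=196.5526
8. ⊥bis P7·P6 via (15.04,39.9): [(6.9022, 64.9809) (5.9078, 46.6239) (10.5285, 43.4007) (14.463, 43.8411) (22.8974, 49.1679)]  |A|=196.5526
9. ⊥bis P7·P8 via (11.8,67.325): [(6.9022, 64.9809) (5.9078, 46.6239) (10.5285, 43.4007) (14.463, 43.8411) (22.8974, 49.1679)]  |A|=196.5526
10. canonical 5-gon: [(6.9022, 64.9809) (5.9078, 46.6239) (10.5285, 43.4007) (14.463, 43.8411) (22.8974, 49.1679)]
11. shoelace: 196.5526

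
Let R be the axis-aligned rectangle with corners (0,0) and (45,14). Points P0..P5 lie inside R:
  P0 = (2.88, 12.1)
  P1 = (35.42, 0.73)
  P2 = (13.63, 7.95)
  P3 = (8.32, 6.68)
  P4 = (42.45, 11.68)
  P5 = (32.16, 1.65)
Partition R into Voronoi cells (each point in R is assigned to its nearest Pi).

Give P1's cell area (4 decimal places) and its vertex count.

1. box [0,45]×[0,14]: [(0, 0) (45, 0) (45, 14) (0, 14)]
2. ⊥bis P1·P0 via (19.15,6.415): [(16.9085, 0) (45, 0) (45, 14) (21.8003, 14)]  |A|=359.0383
3. ⊥bis P1·P2 via (24.525,4.34): [(23.087, 0) (45, 0) (45, 14) (27.7258, 14)]  |A|=274.3107
4. ⊥bis P1·P3 via (21.87,3.705): [(23.087, 0) (45, 0) (45, 14) (27.7258, 14)]  |A|=274.3107
5. ⊥bis P1·P4 via (38.935,6.205): [(27.5622, 13.5064) (23.087, 0) (45, 0) (45, 2.3112)]  |A|=168.1345
6. ⊥bis P1·P5 via (33.79,1.19): [(35.7774, 8.2322) (33.4542, 0) (45, 0) (45, 2.3112)]  |A|=58.1817
7. canonical 4-gon: [(35.7774, 8.2322) (33.4542, 0) (45, 0) (45, 2.3112)]
8. shoelace: 58.1817

Area of P1's cell: 58.1817 (4 vertices)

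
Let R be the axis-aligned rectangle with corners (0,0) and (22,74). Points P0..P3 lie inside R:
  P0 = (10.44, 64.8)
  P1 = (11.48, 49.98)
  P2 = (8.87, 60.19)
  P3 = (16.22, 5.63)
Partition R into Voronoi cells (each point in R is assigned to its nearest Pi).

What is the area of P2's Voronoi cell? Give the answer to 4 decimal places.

1. box [0,22]×[0,74]: [(0, 0) (22, 0) (22, 74) (0, 74)]
2. ⊥bis P2·P0 via (9.655,62.495): [(0, 65.7831) (0, 0) (22, 0) (22, 58.2907)]  |A|=1364.8127
3. ⊥bis P2·P1 via (10.175,55.085): [(0, 65.7831) (0, 52.4839) (22, 58.1078) (22, 58.2907)]  |A|=148.303
4. ⊥bis P2·P3 via (12.545,32.91): [(0, 65.7831) (0, 52.4839) (22, 58.1078) (22, 58.2907)]  |A|=148.303
5. canonical 4-gon: [(0, 65.7831) (0, 52.4839) (22, 58.1078) (22, 58.2907)]
6. shoelace: 148.303

Area of P2's cell: 148.3030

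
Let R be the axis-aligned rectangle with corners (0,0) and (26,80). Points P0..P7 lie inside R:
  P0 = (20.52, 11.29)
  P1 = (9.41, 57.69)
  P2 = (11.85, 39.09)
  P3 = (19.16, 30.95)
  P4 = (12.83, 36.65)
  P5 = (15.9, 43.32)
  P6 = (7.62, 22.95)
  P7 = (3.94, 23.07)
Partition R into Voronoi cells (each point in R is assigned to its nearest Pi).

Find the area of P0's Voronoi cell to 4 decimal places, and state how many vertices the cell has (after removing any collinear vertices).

Area of P0's cell: 373.0594 (5 vertices)

1. box [0,26]×[0,80]: [(0, 0) (26, 0) (26, 80) (0, 80)]
2. ⊥bis P0·P1 via (14.965,34.49): [(0, 30.9068) (0, 0) (26, 0) (26, 37.1322)]  |A|=884.507
3. ⊥bis P0·P2 via (16.185,25.19): [(0, 20.1424) (0, 0) (26, 0) (26, 28.251)]  |A|=629.114
4. ⊥bis P0·P3 via (19.84,21.12): [(0, 19.7475) (0, 0) (26, 0) (26, 21.5461)]  |A|=536.8177
5. ⊥bis P0·P4 via (16.675,23.97): [(3.5631, 19.994) (0, 18.9136) (0, 0) (26, 0) (26, 21.5461)]  |A|=535.332
6. ⊥bis P0·P5 via (18.21,27.305): [(3.5631, 19.994) (0, 18.9136) (0, 0) (26, 0) (26, 21.5461)]  |A|=535.332
7. ⊥bis P0·P6 via (14.07,17.12): [(17.5418, 20.961) (0, 1.5537) (0, 0) (26, 0) (26, 21.5461)]  |A|=377.2413
8. ⊥bis P0·P7 via (12.23,17.18): [(17.5418, 20.961) (5.2705, 7.3847) (0.0237, 0) (26, 0) (26, 21.5461)]  |A|=373.0594
9. canonical 5-gon: [(17.5418, 20.961) (5.2705, 7.3847) (0.0237, 0) (26, 0) (26, 21.5461)]
10. shoelace: 373.0594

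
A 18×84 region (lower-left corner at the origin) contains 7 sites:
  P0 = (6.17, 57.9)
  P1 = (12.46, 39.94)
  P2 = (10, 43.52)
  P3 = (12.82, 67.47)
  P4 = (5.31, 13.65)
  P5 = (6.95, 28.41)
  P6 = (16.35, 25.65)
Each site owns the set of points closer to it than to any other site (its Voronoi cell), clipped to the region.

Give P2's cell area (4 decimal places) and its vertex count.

Area of P2's cell: 186.0649 (5 vertices)

1. box [0,18]×[0,84]: [(0, 0) (18, 0) (18, 84) (0, 84)]
2. ⊥bis P2·P0 via (8.085,50.71): [(0, 48.5566) (0, 0) (18, 0) (18, 53.3508)]  |A|=917.1667
3. ⊥bis P2·P1 via (11.23,41.73): [(0, 48.5566) (0, 34.0133) (18, 46.382) (18, 53.3508)]  |A|=193.6089
4. ⊥bis P2·P3 via (11.41,55.495): [(0, 48.5566) (0, 34.0133) (18, 46.382) (18, 53.3508)]  |A|=193.6089
5. ⊥bis P2·P4 via (7.655,28.585): [(0, 48.5566) (0, 34.0133) (18, 46.382) (18, 53.3508)]  |A|=193.6089
6. ⊥bis P2·P5 via (8.475,35.965): [(0, 48.5566) (0, 37.6757) (4.1197, 36.8441) (18, 46.382) (18, 53.3508)]  |A|=186.0649
7. ⊥bis P2·P6 via (13.175,34.585): [(0, 48.5566) (0, 37.6757) (4.1197, 36.8441) (18, 46.382) (18, 53.3508)]  |A|=186.0649
8. canonical 5-gon: [(0, 48.5566) (0, 37.6757) (4.1197, 36.8441) (18, 46.382) (18, 53.3508)]
9. shoelace: 186.0649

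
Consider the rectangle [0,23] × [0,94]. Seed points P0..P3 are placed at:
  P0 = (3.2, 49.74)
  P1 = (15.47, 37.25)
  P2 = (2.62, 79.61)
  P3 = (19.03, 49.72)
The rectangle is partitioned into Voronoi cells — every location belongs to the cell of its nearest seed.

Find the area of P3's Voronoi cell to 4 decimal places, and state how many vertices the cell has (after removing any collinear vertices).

1. box [0,23]×[0,94]: [(0, 0) (23, 0) (23, 94) (0, 94)]
2. ⊥bis P3·P0 via (11.115,49.73): [(11.0522, 0) (23, 0) (23, 94) (11.1709, 94)]  |A|=1117.5142
3. ⊥bis P3·P1 via (17.25,43.485): [(11.1093, 45.2381) (23, 41.8435) (23, 94) (11.1709, 94)]  |A|=598.4923
4. ⊥bis P3·P2 via (10.825,64.665): [(11.1341, 64.8347) (11.1093, 45.2381) (23, 41.8435) (23, 71.3492)]  |A|=291.6071
5. canonical 4-gon: [(11.1341, 64.8347) (11.1093, 45.2381) (23, 41.8435) (23, 71.3492)]
6. shoelace: 291.6071

Area of P3's cell: 291.6071 (4 vertices)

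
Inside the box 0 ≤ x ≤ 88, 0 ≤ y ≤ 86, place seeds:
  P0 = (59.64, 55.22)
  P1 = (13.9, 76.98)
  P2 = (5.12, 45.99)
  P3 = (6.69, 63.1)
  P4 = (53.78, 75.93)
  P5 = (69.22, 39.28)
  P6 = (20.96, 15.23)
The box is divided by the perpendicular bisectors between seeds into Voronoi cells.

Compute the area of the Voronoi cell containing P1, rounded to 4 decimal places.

1. box [0,88]×[0,86]: [(0, 0) (88, 0) (88, 86) (0, 86)]
2. ⊥bis P1·P0 via (36.77,66.1): [(0, 0) (5.3241, 0) (46.2371, 86) (0, 86)]  |A|=2217.13
3. ⊥bis P1·P2 via (9.51,61.485): [(0, 64.1793) (31.5975, 55.2272) (46.2371, 86) (0, 86)]  |A|=1056.16
4. ⊥bis P1·P3 via (10.295,70.04): [(0, 75.3878) (33.0269, 58.2319) (46.2371, 86) (0, 86)]  |A|=817.203
5. ⊥bis P1·P4 via (33.84,76.455): [(0, 75.3878) (33.0269, 58.2319) (33.3797, 58.9736) (34.0913, 86) (0, 86)]  |A|=653.0748
6. ⊥bis P1·P5 via (41.56,58.13): [(0, 75.3878) (33.0269, 58.2319) (33.3797, 58.9736) (34.0913, 86) (0, 86)]  |A|=653.0748
7. ⊥bis P1·P6 via (17.43,46.105): [(0, 75.3878) (33.0269, 58.2319) (33.3797, 58.9736) (34.0913, 86) (0, 86)]  |A|=653.0748
8. canonical 5-gon: [(0, 75.3878) (33.0269, 58.2319) (33.3797, 58.9736) (34.0913, 86) (0, 86)]
9. shoelace: 653.0748

Area of P1's cell: 653.0748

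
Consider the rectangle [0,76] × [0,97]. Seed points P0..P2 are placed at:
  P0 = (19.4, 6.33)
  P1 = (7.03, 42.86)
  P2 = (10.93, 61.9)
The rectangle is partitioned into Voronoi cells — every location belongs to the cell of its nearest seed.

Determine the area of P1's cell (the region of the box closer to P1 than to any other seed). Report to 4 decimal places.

Area of P1's cell: 1069.7836

1. box [0,76]×[0,97]: [(0, 0) (76, 0) (76, 97) (0, 97)]
2. ⊥bis P1·P0 via (13.215,24.595): [(0, 20.1201) (76, 45.8556) (76, 97) (0, 97)]  |A|=4864.9242
3. ⊥bis P1·P2 via (8.98,52.38): [(0, 54.2194) (0, 20.1201) (62.7451, 41.3672)]  |A|=1069.7836
4. canonical 3-gon: [(0, 54.2194) (0, 20.1201) (62.7451, 41.3672)]
5. shoelace: 1069.7836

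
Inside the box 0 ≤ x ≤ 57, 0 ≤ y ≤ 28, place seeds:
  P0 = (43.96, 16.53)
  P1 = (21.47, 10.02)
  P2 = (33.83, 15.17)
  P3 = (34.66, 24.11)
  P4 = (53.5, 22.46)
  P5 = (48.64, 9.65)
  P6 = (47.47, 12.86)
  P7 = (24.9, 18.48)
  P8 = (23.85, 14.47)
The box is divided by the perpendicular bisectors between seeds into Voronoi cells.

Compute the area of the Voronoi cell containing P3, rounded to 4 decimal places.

1. box [0,57]×[0,28]: [(0, 0) (57, 0) (57, 28) (0, 28)]
2. ⊥bis P3·P0 via (39.31,20.32): [(0, 0) (22.7481, 0) (45.5696, 28) (0, 28)]  |A|=956.4481
3. ⊥bis P3·P1 via (28.065,17.065): [(32.9385, 12.5028) (45.5696, 28) (16.3839, 28)]  |A|=226.1492
4. ⊥bis P3·P2 via (34.245,19.64): [(24.3311, 20.5604) (38.4384, 19.2507) (45.5696, 28) (16.3839, 28)]  |A|=174.9498
5. ⊥bis P3·P4 via (44.08,23.285): [(24.3311, 20.5604) (38.4384, 19.2507) (44.3633, 26.52) (44.4929, 28) (16.3839, 28)]  |A|=174.1531
6. ⊥bis P3·P5 via (41.65,16.88): [(24.3311, 20.5604) (38.4384, 19.2507) (44.3633, 26.52) (44.4929, 28) (16.3839, 28)]  |A|=174.1531
7. ⊥bis P3·P6 via (41.065,18.485): [(24.3311, 20.5604) (38.4384, 19.2507) (44.3633, 26.52) (44.4929, 28) (16.3839, 28)]  |A|=174.1531
8. ⊥bis P3·P7 via (29.78,21.295): [(30.536, 19.9843) (38.4384, 19.2507) (44.3633, 26.52) (44.4929, 28) (25.9123, 28)]  |A|=115.1728
9. ⊥bis P3·P8 via (29.255,19.29): [(30.536, 19.9843) (38.4384, 19.2507) (44.3633, 26.52) (44.4929, 28) (25.9123, 28)]  |A|=115.1728
10. canonical 5-gon: [(30.536, 19.9843) (38.4384, 19.2507) (44.3633, 26.52) (44.4929, 28) (25.9123, 28)]
11. shoelace: 115.1728

Area of P3's cell: 115.1728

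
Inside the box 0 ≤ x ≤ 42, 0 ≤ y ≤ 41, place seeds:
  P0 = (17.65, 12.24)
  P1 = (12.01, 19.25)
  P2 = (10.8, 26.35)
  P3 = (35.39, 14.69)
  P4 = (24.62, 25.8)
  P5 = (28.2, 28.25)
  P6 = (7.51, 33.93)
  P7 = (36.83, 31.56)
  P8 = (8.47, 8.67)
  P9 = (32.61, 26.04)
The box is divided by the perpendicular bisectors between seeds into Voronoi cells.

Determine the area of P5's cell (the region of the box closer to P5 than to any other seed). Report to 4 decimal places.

Area of P5's cell: 123.3453

1. box [0,42]×[0,41]: [(0, 0) (42, 0) (42, 41) (0, 41)]
2. ⊥bis P5·P0 via (22.925,20.245): [(0, 35.3517) (42, 7.6753) (42, 41) (0, 41)]  |A|=818.4328
3. ⊥bis P5·P1 via (20.105,23.75): [(21.5496, 21.1513) (42, 7.6753) (42, 41) (10.5157, 41)]  |A|=653.2122
4. ⊥bis P5·P2 via (19.5,27.3): [(19.8345, 24.2366) (21.5496, 21.1513) (42, 7.6753) (42, 41) (18.004, 41)]  |A|=590.4476
5. ⊥bis P5·P3 via (31.795,21.47): [(19.8345, 24.2366) (21.5496, 21.1513) (25.8498, 18.3177) (42, 26.8811) (42, 41) (18.004, 41)]  |A|=435.3592
6. ⊥bis P5·P4 via (26.41,27.025): [(18.2239, 38.9868) (30.6332, 20.854) (42, 26.8811) (42, 41) (18.004, 41)]  |A|=332.4537
7. ⊥bis P5·P6 via (17.855,31.09): [(19.5078, 37.1106) (30.6332, 20.854) (42, 26.8811) (42, 41) (20.5756, 41)]  |A|=326.3666
8. ⊥bis P5·P7 via (32.515,29.905): [(19.5078, 37.1106) (30.6332, 20.854) (35.0818, 23.2128) (28.2596, 41) (20.5756, 41)]  |A|=155.3254
9. ⊥bis P5·P8 via (18.335,18.46): [(19.5078, 37.1106) (30.6332, 20.854) (35.0818, 23.2128) (28.2596, 41) (20.5756, 41)]  |A|=155.3254
10. ⊥bis P5·P9 via (30.405,27.145): [(19.5078, 37.1106) (28.6815, 23.7058) (32.1999, 30.7266) (28.2596, 41) (20.5756, 41)]  |A|=123.3453
11. canonical 5-gon: [(19.5078, 37.1106) (28.6815, 23.7058) (32.1999, 30.7266) (28.2596, 41) (20.5756, 41)]
12. shoelace: 123.3453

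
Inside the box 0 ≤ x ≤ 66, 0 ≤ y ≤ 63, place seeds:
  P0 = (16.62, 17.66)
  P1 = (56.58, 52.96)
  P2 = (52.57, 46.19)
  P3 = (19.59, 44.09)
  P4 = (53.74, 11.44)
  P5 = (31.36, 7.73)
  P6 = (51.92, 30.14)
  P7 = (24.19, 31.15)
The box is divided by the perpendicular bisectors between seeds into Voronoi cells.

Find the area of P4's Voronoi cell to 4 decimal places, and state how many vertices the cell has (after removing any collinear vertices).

1. box [0,66]×[0,63]: [(0, 0) (66, 0) (66, 63) (0, 63)]
2. ⊥bis P4·P0 via (35.18,14.55): [(32.7419, 0) (66, 0) (66, 63) (43.2985, 63)]  |A|=1762.7261
3. ⊥bis P4·P1 via (55.16,32.2): [(38.3304, 33.3512) (32.7419, 0) (66, 0) (66, 31.4585)]  |A|=989.8199
4. ⊥bis P4·P2 via (53.155,28.815): [(37.4819, 28.2873) (32.7419, 0) (66, 0) (66, 29.2475)]  |A|=887.4319
5. ⊥bis P4·P3 via (36.665,27.765): [(37.4819, 28.2873) (32.7419, 0) (66, 0) (66, 29.2475)]  |A|=887.4319
6. ⊥bis P4·P5 via (42.55,9.585): [(39.4387, 28.3532) (44.1389, 0) (66, 0) (66, 29.2475)]  |A|=698.3404
7. ⊥bis P4·P6 via (52.83,20.79): [(40.8852, 19.6275) (44.1389, 0) (66, 0) (66, 22.0718)]  |A|=491.7025
8. ⊥bis P4·P7 via (38.965,21.295): [(40.8852, 19.6275) (44.1389, 0) (66, 0) (66, 22.0718)]  |A|=491.7025
9. canonical 4-gon: [(40.8852, 19.6275) (44.1389, 0) (66, 0) (66, 22.0718)]
10. shoelace: 491.7025

Area of P4's cell: 491.7025 (4 vertices)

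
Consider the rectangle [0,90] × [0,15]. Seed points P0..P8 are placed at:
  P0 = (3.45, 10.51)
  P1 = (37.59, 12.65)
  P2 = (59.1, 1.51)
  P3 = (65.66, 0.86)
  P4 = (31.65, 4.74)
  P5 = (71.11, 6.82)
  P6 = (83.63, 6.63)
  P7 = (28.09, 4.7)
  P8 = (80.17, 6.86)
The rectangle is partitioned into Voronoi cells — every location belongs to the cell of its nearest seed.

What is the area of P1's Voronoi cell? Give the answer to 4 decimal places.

Area of P1's cell: 184.1241

1. box [0,90]×[0,15]: [(0, 0) (90, 0) (90, 15) (0, 15)]
2. ⊥bis P1·P0 via (20.52,11.58): [(21.2459, 0) (90, 0) (90, 15) (20.3056, 15)]  |A|=1038.3638
3. ⊥bis P1·P2 via (48.345,7.08): [(21.2459, 0) (44.6783, 0) (52.4468, 15) (20.3056, 15)]  |A|=416.8016
4. ⊥bis P1·P3 via (51.625,6.755): [(21.2459, 0) (44.6783, 0) (52.4468, 15) (20.3056, 15)]  |A|=416.8016
5. ⊥bis P1·P4 via (34.62,8.695): [(45.104, 0.822) (52.4468, 15) (26.2239, 15)]  |A|=185.8929
6. ⊥bis P1·P5 via (54.35,9.735): [(45.104, 0.822) (52.4468, 15) (26.2239, 15)]  |A|=185.8929
7. ⊥bis P1·P6 via (60.61,9.64): [(45.104, 0.822) (52.4468, 15) (26.2239, 15)]  |A|=185.8929
8. ⊥bis P1·P7 via (32.84,8.675): [(29.7845, 12.3262) (45.104, 0.822) (52.4468, 15) (27.547, 15)]  |A|=184.1241
9. ⊥bis P1·P8 via (58.88,9.755): [(29.7845, 12.3262) (45.104, 0.822) (52.4468, 15) (27.547, 15)]  |A|=184.1241
10. canonical 4-gon: [(29.7845, 12.3262) (45.104, 0.822) (52.4468, 15) (27.547, 15)]
11. shoelace: 184.1241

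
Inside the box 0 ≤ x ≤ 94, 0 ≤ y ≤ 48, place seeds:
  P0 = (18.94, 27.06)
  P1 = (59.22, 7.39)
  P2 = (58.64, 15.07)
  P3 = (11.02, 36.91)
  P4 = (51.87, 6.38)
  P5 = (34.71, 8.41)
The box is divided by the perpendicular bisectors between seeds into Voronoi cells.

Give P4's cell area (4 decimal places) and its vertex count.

Area of P4's cell: 183.9856 (4 vertices)

1. box [0,94]×[0,48]: [(0, 0) (94, 0) (94, 48) (0, 48)]
2. ⊥bis P4·P0 via (35.405,16.72): [(24.9049, 0) (94, 0) (94, 48) (55.0488, 48)]  |A|=2593.1121
3. ⊥bis P4·P1 via (55.545,6.885): [(50.8204, 41.2669) (24.9049, 0) (56.4911, 0)]  |A|=651.7329
4. ⊥bis P4·P2 via (55.255,10.725): [(54.9888, 10.9324) (39.3981, 23.0784) (24.9049, 0) (56.4911, 0)]  |A|=440.5789
5. ⊥bis P4·P3 via (31.445,21.645): [(54.9888, 10.9324) (39.3981, 23.0784) (24.9049, 0) (56.4911, 0)]  |A|=440.5789
6. ⊥bis P4·P5 via (43.29,7.395): [(54.9888, 10.9324) (44.6603, 18.9788) (42.4152, 0) (56.4911, 0)]  |A|=183.9856
7. canonical 4-gon: [(54.9888, 10.9324) (44.6603, 18.9788) (42.4152, 0) (56.4911, 0)]
8. shoelace: 183.9856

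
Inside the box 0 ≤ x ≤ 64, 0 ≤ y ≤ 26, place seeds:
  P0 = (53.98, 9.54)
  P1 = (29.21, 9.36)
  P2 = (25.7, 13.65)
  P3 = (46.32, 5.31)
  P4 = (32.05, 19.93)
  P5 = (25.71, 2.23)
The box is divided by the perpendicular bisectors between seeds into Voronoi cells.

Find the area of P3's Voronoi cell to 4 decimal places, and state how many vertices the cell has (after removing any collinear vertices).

Area of P3's cell: 187.5078 (5 vertices)

1. box [0,64]×[0,26]: [(0, 0) (64, 0) (64, 26) (0, 26)]
2. ⊥bis P3·P0 via (50.15,7.425): [(0, 0) (54.2502, 0) (39.8925, 26) (0, 26)]  |A|=1223.8558
3. ⊥bis P3·P1 via (37.765,7.335): [(36.0288, 0) (54.2502, 0) (41.4958, 23.0966)]  |A|=210.4269
4. ⊥bis P3·P2 via (36.01,9.48): [(41.4654, 22.9681) (36.0288, 0) (54.2502, 0) (41.5083, 23.0741)]  |A|=210.4258
5. ⊥bis P3·P4 via (39.185,12.62): [(38.9652, 12.4055) (36.0288, 0) (54.2502, 0) (44.4457, 17.7548)]  |A|=187.899
6. ⊥bis P3·P5 via (36.015,3.77): [(38.9652, 12.4055) (36.3657, 1.4233) (36.5784, 0) (54.2502, 0) (44.4457, 17.7548)]  |A|=187.5078
7. canonical 5-gon: [(38.9652, 12.4055) (36.3657, 1.4233) (36.5784, 0) (54.2502, 0) (44.4457, 17.7548)]
8. shoelace: 187.5078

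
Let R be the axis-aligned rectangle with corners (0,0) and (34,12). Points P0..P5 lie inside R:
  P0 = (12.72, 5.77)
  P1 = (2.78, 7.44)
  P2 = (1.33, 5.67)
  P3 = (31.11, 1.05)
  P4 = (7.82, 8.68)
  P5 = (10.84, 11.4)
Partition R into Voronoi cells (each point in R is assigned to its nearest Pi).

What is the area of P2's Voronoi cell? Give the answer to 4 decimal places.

Area of P2's cell: 37.6085

1. box [0,34]×[0,12]: [(0, 0) (34, 0) (34, 12) (0, 12)]
2. ⊥bis P2·P0 via (7.025,5.72): [(0, 0) (7.0752, 0) (6.9699, 12) (0, 12)]  |A|=84.2705
3. ⊥bis P2·P1 via (2.055,6.555): [(0, 8.2385) (0, 0) (7.0752, 0) (7.0536, 2.4601)]  |A|=37.7584
4. ⊥bis P2·P3 via (16.22,3.36): [(0, 8.2385) (0, 0) (7.0752, 0) (7.0536, 2.4601)]  |A|=37.7584
5. ⊥bis P2·P4 via (4.575,7.175): [(6.5829, 2.8457) (0, 8.2385) (0, 0) (7.0752, 0) (7.0593, 1.8186)]  |A|=37.6085
6. ⊥bis P2·P5 via (6.085,8.535): [(6.5829, 2.8457) (0, 8.2385) (0, 0) (7.0752, 0) (7.0593, 1.8186)]  |A|=37.6085
7. canonical 5-gon: [(6.5829, 2.8457) (0, 8.2385) (0, 0) (7.0752, 0) (7.0593, 1.8186)]
8. shoelace: 37.6085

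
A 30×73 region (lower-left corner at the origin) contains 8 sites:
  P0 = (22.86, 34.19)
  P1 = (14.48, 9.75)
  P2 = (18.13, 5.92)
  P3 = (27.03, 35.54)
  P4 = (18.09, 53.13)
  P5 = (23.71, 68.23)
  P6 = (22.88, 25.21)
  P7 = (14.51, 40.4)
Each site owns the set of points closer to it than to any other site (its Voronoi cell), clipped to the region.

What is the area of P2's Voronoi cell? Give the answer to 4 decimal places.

1. box [0,30]×[0,73]: [(0, 0) (30, 0) (30, 73) (0, 73)]
2. ⊥bis P2·P0 via (20.495,20.055): [(0, 23.4841) (0, 0) (30, 0) (30, 18.4647)]  |A|=629.2319
3. ⊥bis P2·P1 via (16.305,7.835): [(27.8384, 18.8263) (8.0836, 0) (30, 0) (30, 18.4647)]  |A|=226.2595
4. ⊥bis P2·P3 via (22.58,20.73): [(27.8384, 18.8263) (8.0836, 0) (30, 0) (30, 18.4647)]  |A|=226.2595
5. ⊥bis P2·P4 via (18.11,29.525): [(27.8384, 18.8263) (8.0836, 0) (30, 0) (30, 18.4647)]  |A|=226.2595
6. ⊥bis P2·P5 via (20.92,37.075): [(27.8384, 18.8263) (8.0836, 0) (30, 0) (30, 18.4647)]  |A|=226.2595
7. ⊥bis P2·P6 via (20.505,15.565): [(23.6131, 14.7997) (8.0836, 0) (30, 0) (30, 13.2269)]  |A|=204.4169
8. ⊥bis P2·P7 via (16.32,23.16): [(23.6131, 14.7997) (8.0836, 0) (30, 0) (30, 13.2269)]  |A|=204.4169
9. canonical 4-gon: [(23.6131, 14.7997) (8.0836, 0) (30, 0) (30, 13.2269)]
10. shoelace: 204.4169

Area of P2's cell: 204.4169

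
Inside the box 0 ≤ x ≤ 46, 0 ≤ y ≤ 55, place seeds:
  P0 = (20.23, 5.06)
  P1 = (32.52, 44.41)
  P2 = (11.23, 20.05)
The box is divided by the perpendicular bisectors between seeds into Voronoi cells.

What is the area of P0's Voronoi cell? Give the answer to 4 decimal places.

Area of P0's cell: 697.7992

1. box [0,46]×[0,55]: [(0, 0) (46, 0) (46, 55) (0, 55)]
2. ⊥bis P0·P1 via (26.375,24.735): [(0, 32.9726) (0, 0) (46, 0) (46, 18.6056)]  |A|=1186.2985
3. ⊥bis P0·P2 via (15.73,12.555): [(32.7173, 22.7542) (0, 3.1107) (0, 0) (46, 0) (46, 18.6056)]  |A|=697.7992
4. canonical 5-gon: [(32.7173, 22.7542) (0, 3.1107) (0, 0) (46, 0) (46, 18.6056)]
5. shoelace: 697.7992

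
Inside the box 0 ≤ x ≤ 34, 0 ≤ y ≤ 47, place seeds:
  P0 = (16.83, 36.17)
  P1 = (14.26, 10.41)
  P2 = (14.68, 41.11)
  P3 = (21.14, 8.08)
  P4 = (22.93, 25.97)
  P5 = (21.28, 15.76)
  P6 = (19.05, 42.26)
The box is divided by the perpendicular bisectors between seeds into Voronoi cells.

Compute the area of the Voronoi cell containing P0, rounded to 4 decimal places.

Area of P0's cell: 221.8154

1. box [0,34]×[0,47]: [(0, 0) (34, 0) (34, 47) (0, 47)]
2. ⊥bis P0·P1 via (15.545,23.29): [(0, 24.8409) (34, 21.4488) (34, 47) (0, 47)]  |A|=811.0755
3. ⊥bis P0·P2 via (15.755,38.64): [(0, 31.7831) (0, 24.8409) (34, 21.4488) (34, 46.5806)]  |A|=545.2585
4. ⊥bis P0·P3 via (18.985,22.125): [(0, 31.7831) (0, 24.8409) (22.2306, 22.623) (34, 24.4288) (34, 46.5806)]  |A|=527.7219
5. ⊥bis P0·P4 via (19.88,31.07): [(0, 31.7831) (0, 24.8409) (8.111, 24.0317) (34, 39.5143) (34, 46.5806)]  |A|=311.4093
6. ⊥bis P0·P5 via (19.055,25.965): [(0, 31.7831) (0, 24.8409) (8.111, 24.0317) (34, 39.5143) (34, 46.5806)]  |A|=311.4093
7. ⊥bis P0·P6 via (17.94,39.215): [(17.4699, 39.3864) (0, 31.7831) (0, 24.8409) (8.111, 24.0317) (27.607, 35.6911)]  |A|=221.8154
8. canonical 5-gon: [(17.4699, 39.3864) (0, 31.7831) (0, 24.8409) (8.111, 24.0317) (27.607, 35.6911)]
9. shoelace: 221.8154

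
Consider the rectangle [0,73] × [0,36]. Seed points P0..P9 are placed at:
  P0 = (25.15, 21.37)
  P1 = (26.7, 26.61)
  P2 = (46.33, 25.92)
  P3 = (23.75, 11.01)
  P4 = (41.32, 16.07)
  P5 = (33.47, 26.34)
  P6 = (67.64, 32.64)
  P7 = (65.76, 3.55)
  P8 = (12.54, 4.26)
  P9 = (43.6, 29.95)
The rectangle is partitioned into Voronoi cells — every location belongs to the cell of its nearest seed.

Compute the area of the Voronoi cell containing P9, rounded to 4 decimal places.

1. box [0,73]×[0,36]: [(0, 0) (73, 0) (73, 36) (0, 36)]
2. ⊥bis P9·P0 via (34.375,25.66): [(46.3079, 0) (73, 0) (73, 36) (29.5665, 36)]  |A|=1262.2604
3. ⊥bis P9·P1 via (35.15,28.28): [(36.6233, 20.8254) (46.3079, 0) (73, 0) (73, 36) (33.6243, 36)]  |A|=1231.4728
4. ⊥bis P9·P2 via (44.965,27.935): [(36.369, 22.1119) (56.8705, 36) (33.6243, 36)]  |A|=161.4226
5. ⊥bis P9·P3 via (33.675,20.48): [(36.369, 22.1119) (56.8705, 36) (33.6243, 36)]  |A|=161.4226
6. ⊥bis P9·P4 via (42.46,23.01): [(35.9812, 24.0742) (38.6248, 23.64) (56.8705, 36) (33.6243, 36)]  |A|=158.9131
7. ⊥bis P9·P5 via (38.535,28.145): [(39.8457, 24.4671) (56.8705, 36) (35.7357, 36)]  |A|=121.8726
8. ⊥bis P9·P6 via (55.62,31.295): [(39.8457, 24.4671) (55.2187, 34.8811) (55.0935, 36) (35.7357, 36)]  |A|=120.8785
9. ⊥bis P9·P7 via (54.68,16.75): [(39.8457, 24.4671) (55.2187, 34.8811) (55.0935, 36) (35.7357, 36)]  |A|=120.8785
10. ⊥bis P9·P8 via (28.07,17.105): [(39.8457, 24.4671) (55.2187, 34.8811) (55.0935, 36) (35.7357, 36)]  |A|=120.8785
11. canonical 4-gon: [(39.8457, 24.4671) (55.2187, 34.8811) (55.0935, 36) (35.7357, 36)]
12. shoelace: 120.8785

Area of P9's cell: 120.8785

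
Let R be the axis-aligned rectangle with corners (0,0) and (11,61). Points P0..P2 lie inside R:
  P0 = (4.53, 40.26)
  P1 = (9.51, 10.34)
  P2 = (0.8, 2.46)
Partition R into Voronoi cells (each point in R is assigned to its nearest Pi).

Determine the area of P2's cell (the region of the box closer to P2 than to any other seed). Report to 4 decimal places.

Area of P2's cell: 66.2069

1. box [0,11]×[0,61]: [(0, 0) (11, 0) (11, 61) (0, 61)]
2. ⊥bis P2·P0 via (2.665,21.36): [(0, 21.623) (0, 0) (11, 0) (11, 20.5375)]  |A|=231.8828
3. ⊥bis P2·P1 via (5.155,6.4): [(0, 12.098) (0, 0) (10.9451, 0)]  |A|=66.2069
4. canonical 3-gon: [(0, 12.098) (0, 0) (10.9451, 0)]
5. shoelace: 66.2069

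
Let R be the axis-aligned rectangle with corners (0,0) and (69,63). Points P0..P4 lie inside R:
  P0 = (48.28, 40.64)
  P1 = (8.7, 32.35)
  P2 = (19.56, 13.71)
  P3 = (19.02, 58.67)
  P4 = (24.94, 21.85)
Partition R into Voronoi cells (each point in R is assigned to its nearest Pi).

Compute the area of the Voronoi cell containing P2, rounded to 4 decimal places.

1. box [0,69]×[0,63]: [(0, 0) (69, 0) (69, 63) (0, 63)]
2. ⊥bis P2·P0 via (33.92,27.175): [(0, 0) (59.4013, 0) (0.3278, 63) (0, 63)]  |A|=1881.4673
3. ⊥bis P2·P1 via (14.13,23.03): [(0, 14.7976) (0, 0) (59.4013, 0) (29.4418, 31.9509)]  |A|=1166.7963
4. ⊥bis P2·P3 via (19.29,36.19): [(0, 14.7976) (0, 0) (59.4013, 0) (29.4418, 31.9509)]  |A|=1166.7963
5. ⊥bis P2·P4 via (22.25,17.78): [(14.2239, 23.0847) (0, 14.7976) (0, 0) (49.1513, 0)]  |A|=672.5622
6. canonical 4-gon: [(14.2239, 23.0847) (0, 14.7976) (0, 0) (49.1513, 0)]
7. shoelace: 672.5622

Area of P2's cell: 672.5622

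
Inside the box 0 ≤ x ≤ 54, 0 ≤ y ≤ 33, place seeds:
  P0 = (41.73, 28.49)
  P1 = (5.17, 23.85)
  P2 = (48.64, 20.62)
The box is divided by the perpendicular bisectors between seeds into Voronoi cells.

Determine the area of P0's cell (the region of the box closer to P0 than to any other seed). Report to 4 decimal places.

1. box [0,54]×[0,33]: [(0, 0) (54, 0) (54, 33) (0, 33)]
2. ⊥bis P0·P1 via (23.45,26.17): [(26.7714, 0) (54, 0) (54, 33) (22.5832, 33)]  |A|=967.6503
3. ⊥bis P0·P2 via (45.185,24.555): [(25.8136, 7.5466) (54, 32.2947) (54, 33) (22.5832, 33)]  |A|=409.7728
4. canonical 4-gon: [(25.8136, 7.5466) (54, 32.2947) (54, 33) (22.5832, 33)]
5. shoelace: 409.7728

Area of P0's cell: 409.7728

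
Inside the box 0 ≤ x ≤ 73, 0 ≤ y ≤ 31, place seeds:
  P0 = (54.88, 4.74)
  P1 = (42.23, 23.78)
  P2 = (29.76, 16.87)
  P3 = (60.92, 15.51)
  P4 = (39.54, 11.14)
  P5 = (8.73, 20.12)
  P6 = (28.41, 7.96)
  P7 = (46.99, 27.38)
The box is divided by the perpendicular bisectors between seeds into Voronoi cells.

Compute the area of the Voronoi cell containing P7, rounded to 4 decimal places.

1. box [0,73]×[0,31]: [(0, 0) (73, 0) (73, 31) (0, 31)]
2. ⊥bis P7·P0 via (50.935,16.06): [(0, 0) (4.8516, 0) (73, 23.7496) (73, 31) (0, 31)]  |A|=1453.7504
3. ⊥bis P7·P1 via (44.61,25.58): [(51.6275, 16.3013) (73, 23.7496) (73, 31) (40.5108, 31)]  |A|=316.2532
4. ⊥bis P7·P2 via (38.375,22.125): [(51.6275, 16.3013) (73, 23.7496) (73, 31) (40.5108, 31)]  |A|=316.2532
5. ⊥bis P7·P3 via (53.955,21.445): [(50.661, 17.5793) (62.097, 31) (40.5108, 31)]  |A|=144.8507
6. ⊥bis P7·P4 via (43.265,19.26): [(50.661, 17.5793) (62.097, 31) (40.5108, 31)]  |A|=144.8507
7. ⊥bis P7·P5 via (27.86,23.75): [(50.661, 17.5793) (62.097, 31) (40.5108, 31)]  |A|=144.8507
8. ⊥bis P7·P6 via (37.7,17.67): [(50.661, 17.5793) (62.097, 31) (40.5108, 31)]  |A|=144.8507
9. canonical 3-gon: [(50.661, 17.5793) (62.097, 31) (40.5108, 31)]
10. shoelace: 144.8507

Area of P7's cell: 144.8507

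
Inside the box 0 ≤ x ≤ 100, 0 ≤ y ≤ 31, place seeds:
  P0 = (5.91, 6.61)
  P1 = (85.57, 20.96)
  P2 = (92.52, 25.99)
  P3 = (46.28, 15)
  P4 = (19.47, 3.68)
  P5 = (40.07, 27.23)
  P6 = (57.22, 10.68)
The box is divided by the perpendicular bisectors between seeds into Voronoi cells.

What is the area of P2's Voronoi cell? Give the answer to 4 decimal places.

1. box [0,100]×[0,31]: [(0, 0) (100, 0) (100, 31) (0, 31)]
2. ⊥bis P2·P0 via (49.215,16.3): [(52.8623, 0) (100, 0) (100, 31) (45.9257, 31)]  |A|=1568.7857
3. ⊥bis P2·P1 via (89.045,23.475): [(100, 8.3384) (100, 31) (83.5988, 31)]  |A|=185.8384
4. ⊥bis P2·P3 via (69.4,20.495): [(100, 8.3384) (100, 31) (83.5988, 31)]  |A|=185.8384
5. ⊥bis P2·P4 via (55.995,14.835): [(100, 8.3384) (100, 31) (83.5988, 31)]  |A|=185.8384
6. ⊥bis P2·P5 via (66.295,26.61): [(100, 8.3384) (100, 31) (83.5988, 31)]  |A|=185.8384
7. ⊥bis P2·P6 via (74.87,18.335): [(100, 8.3384) (100, 31) (83.5988, 31)]  |A|=185.8384
8. canonical 3-gon: [(100, 8.3384) (100, 31) (83.5988, 31)]
9. shoelace: 185.8384

Area of P2's cell: 185.8384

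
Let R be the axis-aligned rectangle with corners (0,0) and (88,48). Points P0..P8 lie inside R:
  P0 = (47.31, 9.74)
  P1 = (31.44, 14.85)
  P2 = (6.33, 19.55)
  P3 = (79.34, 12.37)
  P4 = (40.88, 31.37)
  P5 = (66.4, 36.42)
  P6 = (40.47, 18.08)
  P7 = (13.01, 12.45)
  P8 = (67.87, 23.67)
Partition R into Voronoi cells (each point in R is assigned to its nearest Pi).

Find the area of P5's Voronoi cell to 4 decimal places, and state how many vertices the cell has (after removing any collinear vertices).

1. box [0,88]×[0,48]: [(0, 0) (88, 0) (88, 48) (0, 48)]
2. ⊥bis P5·P0 via (56.855,23.08): [(88, 0.7952) (88, 48) (22.027, 48)]  |A|=1557.1195
3. ⊥bis P5·P1 via (48.92,25.635): [(45.4705, 31.2258) (88, 0.7952) (88, 48) (35.121, 48)]  |A|=1447.299
4. ⊥bis P5·P2 via (36.365,27.985): [(45.4705, 31.2258) (88, 0.7952) (88, 48) (35.121, 48)]  |A|=1447.299
5. ⊥bis P5·P3 via (72.87,24.395): [(45.4705, 31.2258) (62.6798, 18.9122) (88, 32.5356) (88, 48) (35.121, 48)]  |A|=1045.4628
6. ⊥bis P5·P4 via (53.64,33.895): [(55.6028, 23.976) (62.6798, 18.9122) (88, 32.5356) (88, 48) (50.8488, 48)]  |A|=809.0752
7. ⊥bis P5·P6 via (53.435,27.25): [(55.5454, 24.2662) (55.9022, 23.7617) (62.6798, 18.9122) (88, 32.5356) (88, 48) (50.8488, 48)]  |A|=809.0379
8. ⊥bis P5·P7 via (39.705,24.435): [(55.5454, 24.2662) (55.9022, 23.7617) (62.6798, 18.9122) (88, 32.5356) (88, 48) (50.8488, 48)]  |A|=809.0379
9. ⊥bis P5·P8 via (67.135,30.045): [(54.6859, 28.6097) (87.7989, 32.4274) (88, 32.5356) (88, 48) (50.8488, 48)]  |A|=619.1848
10. canonical 5-gon: [(54.6859, 28.6097) (87.7989, 32.4274) (88, 32.5356) (88, 48) (50.8488, 48)]
11. shoelace: 619.1848

Area of P5's cell: 619.1848 (5 vertices)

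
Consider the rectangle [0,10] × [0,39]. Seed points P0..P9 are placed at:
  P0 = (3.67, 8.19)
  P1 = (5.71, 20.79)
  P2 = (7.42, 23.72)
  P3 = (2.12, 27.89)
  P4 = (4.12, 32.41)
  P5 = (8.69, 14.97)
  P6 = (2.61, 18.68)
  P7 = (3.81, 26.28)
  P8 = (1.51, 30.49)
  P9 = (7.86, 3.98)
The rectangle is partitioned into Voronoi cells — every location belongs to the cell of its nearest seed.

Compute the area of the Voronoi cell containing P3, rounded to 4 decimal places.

1. box [0,10]×[0,39]: [(0, 0) (10, 0) (10, 39) (0, 39)]
2. ⊥bis P3·P0 via (2.895,18.04): [(0, 17.8122) (10, 18.599) (10, 39) (0, 39)]  |A|=207.9438
3. ⊥bis P3·P1 via (3.915,24.34): [(0, 22.3604) (10, 27.4168) (10, 39) (0, 39)]  |A|=141.1139
4. ⊥bis P3·P2 via (4.77,25.805): [(0, 22.3604) (3.4207, 24.0901) (10, 32.4522) (10, 39) (0, 39)]  |A|=124.549
5. ⊥bis P3·P4 via (3.12,30.15): [(0, 31.5305) (0, 22.3604) (3.4207, 24.0901) (6.8797, 28.4864)]  |A|=36.0717
6. ⊥bis P3·P5 via (5.405,21.43): [(0, 31.5305) (0, 22.3604) (3.4207, 24.0901) (6.8797, 28.4864)]  |A|=36.0717
7. ⊥bis P3·P6 via (2.365,23.285): [(0, 31.5305) (0, 23.1592) (1.7654, 23.2531) (3.4207, 24.0901) (6.8797, 28.4864)]  |A|=35.3666
8. ⊥bis P3·P7 via (2.965,27.085): [(5.065, 29.2894) (0, 31.5305) (0, 23.9727)]  |A|=19.1404
9. ⊥bis P3·P8 via (1.815,29.19): [(5.065, 29.2894) (4.0856, 29.7227) (0, 28.7642) (0, 23.9727)]  |A|=13.4892
10. ⊥bis P3·P9 via (4.99,15.935): [(5.065, 29.2894) (4.0856, 29.7227) (0, 28.7642) (0, 23.9727)]  |A|=13.4892
11. canonical 4-gon: [(5.065, 29.2894) (4.0856, 29.7227) (0, 28.7642) (0, 23.9727)]
12. shoelace: 13.4892

Area of P3's cell: 13.4892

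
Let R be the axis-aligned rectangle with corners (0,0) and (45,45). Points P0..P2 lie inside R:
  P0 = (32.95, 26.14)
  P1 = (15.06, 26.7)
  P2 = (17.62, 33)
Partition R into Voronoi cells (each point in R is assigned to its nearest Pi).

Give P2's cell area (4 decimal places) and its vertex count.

1. box [0,45]×[0,45]: [(0, 0) (45, 0) (45, 45) (0, 45)]
2. ⊥bis P2·P0 via (25.285,29.57): [(0, 0) (12.0528, 0) (32.1897, 45) (0, 45)]  |A|=995.4565
3. ⊥bis P2·P1 via (16.34,29.85): [(0, 36.4897) (24.0147, 26.7314) (32.1897, 45) (0, 45)]  |A|=396.2171
4. canonical 4-gon: [(0, 36.4897) (24.0147, 26.7314) (32.1897, 45) (0, 45)]
5. shoelace: 396.2171

Area of P2's cell: 396.2171 (4 vertices)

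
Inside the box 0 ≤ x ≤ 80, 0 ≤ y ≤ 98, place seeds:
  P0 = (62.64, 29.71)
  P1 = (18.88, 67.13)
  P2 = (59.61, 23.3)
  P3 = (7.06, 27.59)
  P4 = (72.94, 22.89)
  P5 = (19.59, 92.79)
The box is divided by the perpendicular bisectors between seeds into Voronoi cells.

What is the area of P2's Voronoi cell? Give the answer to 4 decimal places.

Area of P2's cell: 1059.6538

1. box [0,80]×[0,98]: [(0, 0) (80, 0) (80, 98) (0, 98)]
2. ⊥bis P2·P0 via (61.125,26.505): [(0, 55.3987) (0, 0) (80, 0) (80, 17.5828)]  |A|=2919.2612
3. ⊥bis P2·P1 via (39.245,45.215): [(33.2767, 39.6688) (0, 8.7457) (0, 0) (80, 0) (80, 17.5828)]  |A|=2143.0315
4. ⊥bis P2·P3 via (33.335,25.445): [(34.4509, 39.1138) (31.2578, 0) (80, 0) (80, 17.5828)]  |A|=1353.6886
5. ⊥bis P2·P4 via (66.275,23.095): [(66.3046, 24.0566) (34.4509, 39.1138) (31.2578, 0) (65.5647, 0)]  |A|=1059.6538
6. ⊥bis P2·P5 via (39.6,58.045): [(66.3046, 24.0566) (34.4509, 39.1138) (31.2578, 0) (65.5647, 0)]  |A|=1059.6538
7. canonical 4-gon: [(66.3046, 24.0566) (34.4509, 39.1138) (31.2578, 0) (65.5647, 0)]
8. shoelace: 1059.6538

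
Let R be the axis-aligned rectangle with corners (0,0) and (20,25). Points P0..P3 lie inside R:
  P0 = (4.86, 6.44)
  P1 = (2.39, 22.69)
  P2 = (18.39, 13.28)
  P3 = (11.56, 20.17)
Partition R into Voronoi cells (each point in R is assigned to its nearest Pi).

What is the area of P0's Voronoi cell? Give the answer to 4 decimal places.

1. box [0,20]×[0,25]: [(0, 0) (20, 0) (20, 25) (0, 25)]
2. ⊥bis P0·P1 via (3.625,14.565): [(0, 14.014) (0, 0) (20, 0) (20, 17.054)]  |A|=310.68
3. ⊥bis P0·P2 via (11.625,9.86): [(8.8453, 15.3585) (0, 14.014) (0, 0) (16.6097, 0)]  |A|=189.5284
4. ⊥bis P0·P3 via (8.21,13.305): [(10.4314, 12.221) (5.1522, 14.7971) (0, 14.014) (0, 0) (16.6097, 0)]  |A|=183.2898
5. canonical 5-gon: [(10.4314, 12.221) (5.1522, 14.7971) (0, 14.014) (0, 0) (16.6097, 0)]
6. shoelace: 183.2898

Area of P0's cell: 183.2898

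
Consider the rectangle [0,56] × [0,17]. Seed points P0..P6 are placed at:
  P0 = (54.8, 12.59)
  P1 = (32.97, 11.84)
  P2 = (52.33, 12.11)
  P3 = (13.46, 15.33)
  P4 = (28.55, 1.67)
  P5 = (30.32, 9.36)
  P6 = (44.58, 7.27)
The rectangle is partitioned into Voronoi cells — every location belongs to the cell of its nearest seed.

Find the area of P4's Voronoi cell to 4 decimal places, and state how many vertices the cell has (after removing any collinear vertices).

Area of P4's cell: 123.8568 (4 vertices)

1. box [0,56]×[0,17]: [(0, 0) (56, 0) (56, 17) (0, 17)]
2. ⊥bis P4·P0 via (41.675,7.13): [(0, 0) (44.6411, 0) (37.5691, 17) (0, 17)]  |A|=698.7864
3. ⊥bis P4·P1 via (30.76,6.755): [(0, 0) (44.6411, 0) (44.2744, 0.8815) (7.1872, 17) (0, 17)]  |A|=453.9313
4. ⊥bis P4·P2 via (40.44,6.89): [(0, 0) (43.4649, 0) (42.7958, 1.5241) (7.1872, 17) (0, 17)]  |A|=452.5011
5. ⊥bis P4·P3 via (21.005,8.5): [(13.3105, 0) (43.4649, 0) (42.7958, 1.5241) (22.6256, 10.2903)]  |A|=167.5867
6. ⊥bis P4·P5 via (29.435,5.515): [(20.2224, 7.6355) (13.3105, 0) (43.4649, 0) (42.7958, 1.5241) (38.317, 3.4706)]  |A|=138.563
7. ⊥bis P4·P6 via (36.565,4.47): [(36.7915, 3.8218) (20.2224, 7.6355) (13.3105, 0) (38.1266, 0)]  |A|=123.8568
8. canonical 4-gon: [(36.7915, 3.8218) (20.2224, 7.6355) (13.3105, 0) (38.1266, 0)]
9. shoelace: 123.8568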